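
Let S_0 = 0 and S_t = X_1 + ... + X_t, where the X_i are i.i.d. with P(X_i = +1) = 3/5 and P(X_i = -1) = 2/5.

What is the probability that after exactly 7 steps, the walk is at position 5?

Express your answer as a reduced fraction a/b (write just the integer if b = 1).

To reach position 5 after 7 steps: need 6 steps of +1 and 1 step of -1.
Number of such sequences: C(7,6) = 7
Each has probability (3/5)^6 · (2/5)^1 = 1458/78125
P = 7 · 1458/78125 = 10206/78125

Answer: 10206/78125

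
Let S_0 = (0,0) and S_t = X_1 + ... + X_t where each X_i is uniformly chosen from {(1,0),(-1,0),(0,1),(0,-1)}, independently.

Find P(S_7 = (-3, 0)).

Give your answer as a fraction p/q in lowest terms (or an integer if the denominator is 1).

Answer: 441/16384

Derivation:
Let h be the number of horizontal steps (so 7-h are vertical). To end at (-3,0) need (h-3)/2 right-steps and ((7-h)+0)/2 up-steps.
Sum over h with 3 ≤ h ≤ 7, h ≡ 1 (mod 2), 7-h ≡ 0 (mod 2):
h=3: C(7,3)·C(3,0)·C(4,2) = 35·1·6 = 210
h=5: C(7,5)·C(5,1)·C(2,1) = 21·5·2 = 210
h=7: C(7,7)·C(7,2)·C(0,0) = 1·21·1 = 21
Total favorable: 441
Total paths: 4^7 = 16384
P = 441/16384 = 441/16384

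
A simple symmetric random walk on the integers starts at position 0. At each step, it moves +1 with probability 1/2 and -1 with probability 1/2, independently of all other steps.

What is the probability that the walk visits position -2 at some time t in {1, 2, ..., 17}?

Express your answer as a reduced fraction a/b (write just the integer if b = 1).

Answer: 20613/32768

Derivation:
Count via complement. Let g(t,s) = #length-t paths at position s with S_1..S_t all ≠ -2.
g(t,s) = g(t-1,s-1) + g(t-1,s+1) for s ≠ -2; g(t,-2) = 0.
t=0: g(0,0)=1
t=1: g(1,-1)=1 g(1,1)=1
t=2: g(2,0)=2 g(2,2)=1
t=3: g(3,-1)=2 g(3,1)=3 g(3,3)=1
t=4: g(4,0)=5 g(4,2)=4 g(4,4)=1
t=5: g(5,-1)=5 g(5,1)=9 g(5,3)=5 g(5,5)=1
t=6: g(6,0)=14 g(6,2)=14 g(6,4)=6 g(6,6)=1
t=7: g(7,-1)=14 g(7,1)=28 g(7,3)=20 g(7,5)=7 g(7,7)=1
t=8: g(8,0)=42 g(8,2)=48 g(8,4)=27 g(8,6)=8 g(8,8)=1
t=9: g(9,-1)=42 g(9,1)=90 g(9,3)=75 g(9,5)=35 g(9,7)=9 g(9,9)=1
t=10: g(10,0)=132 g(10,2)=165 g(10,4)=110 g(10,6)=44 g(10,8)=10 g(10,10)=1
t=11: g(11,-1)=132 g(11,1)=297 g(11,3)=275 g(11,5)=154 g(11,7)=54 g(11,9)=11 g(11,11)=1
t=12: g(12,0)=429 g(12,2)=572 g(12,4)=429 g(12,6)=208 g(12,8)=65 g(12,10)=12 g(12,12)=1
t=13: g(13,-1)=429 g(13,1)=1001 g(13,3)=1001 g(13,5)=637 g(13,7)=273 g(13,9)=77 g(13,11)=13 g(13,13)=1
t=14: g(14,0)=1430 g(14,2)=2002 g(14,4)=1638 g(14,6)=910 g(14,8)=350 g(14,10)=90 g(14,12)=14 g(14,14)=1
t=15: g(15,-1)=1430 g(15,1)=3432 g(15,3)=3640 g(15,5)=2548 g(15,7)=1260 g(15,9)=440 g(15,11)=104 g(15,13)=15 g(15,15)=1
t=16: g(16,0)=4862 g(16,2)=7072 g(16,4)=6188 g(16,6)=3808 g(16,8)=1700 g(16,10)=544 g(16,12)=119 g(16,14)=16 g(16,16)=1
t=17: g(17,-1)=4862 g(17,1)=11934 g(17,3)=13260 g(17,5)=9996 g(17,7)=5508 g(17,9)=2244 g(17,11)=663 g(17,13)=135 g(17,15)=17 g(17,17)=1
Paths never hitting -2: Σ_s g(17,s) = 48620
Paths hitting -2: 2^17 - 48620 = 82452
P = 82452/131072 = 20613/32768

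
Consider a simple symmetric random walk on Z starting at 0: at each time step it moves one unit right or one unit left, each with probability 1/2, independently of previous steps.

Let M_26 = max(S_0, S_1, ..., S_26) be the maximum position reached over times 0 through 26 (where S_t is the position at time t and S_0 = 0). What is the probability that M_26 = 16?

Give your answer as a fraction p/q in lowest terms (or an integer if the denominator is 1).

Let M_26 = max(S_0,...,S_26). Use the reflection principle: for j ≥ 1, #{paths with M_26 ≥ j} = #{S_26 ≥ j} + #{S_26 ≥ j+1}.
By reflection, #{M_26 ≥ 16} = #{S_26 ≥ 16} + #{S_26 ≥ 17} = 83682 + 17902 = 101584.
#{M_26 ≥ 17} = #{S_26 ≥ 17} + #{S_26 ≥ 18} = 17902 + 17902 = 35804.
#{M_26 = 16} = 101584 - 35804 = 65780.
P(M_26 = 16) = 65780/67108864 = 16445/16777216

Answer: 16445/16777216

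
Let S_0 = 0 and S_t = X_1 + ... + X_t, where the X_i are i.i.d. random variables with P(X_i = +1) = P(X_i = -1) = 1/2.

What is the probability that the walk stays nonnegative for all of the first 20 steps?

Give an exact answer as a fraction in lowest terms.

Answer: 46189/262144

Derivation:
Let f(t,s) = #length-t paths at position s with S_1..S_t all ≥ 0.
f(t,s) = f(t-1,s-1) + f(t-1,s+1) for s ≥ 0; f(t,s) = 0 for s < 0.
t=0: f(0,0)=1
t=1: f(1,1)=1
t=2: f(2,0)=1 f(2,2)=1
t=3: f(3,1)=2 f(3,3)=1
t=4: f(4,0)=2 f(4,2)=3 f(4,4)=1
t=5: f(5,1)=5 f(5,3)=4 f(5,5)=1
t=6: f(6,0)=5 f(6,2)=9 f(6,4)=5 f(6,6)=1
t=7: f(7,1)=14 f(7,3)=14 f(7,5)=6 f(7,7)=1
t=8: f(8,0)=14 f(8,2)=28 f(8,4)=20 f(8,6)=7 f(8,8)=1
t=9: f(9,1)=42 f(9,3)=48 f(9,5)=27 f(9,7)=8 f(9,9)=1
t=10: f(10,0)=42 f(10,2)=90 f(10,4)=75 f(10,6)=35 f(10,8)=9 f(10,10)=1
t=11: f(11,1)=132 f(11,3)=165 f(11,5)=110 f(11,7)=44 f(11,9)=10 f(11,11)=1
t=12: f(12,0)=132 f(12,2)=297 f(12,4)=275 f(12,6)=154 f(12,8)=54 f(12,10)=11 f(12,12)=1
t=13: f(13,1)=429 f(13,3)=572 f(13,5)=429 f(13,7)=208 f(13,9)=65 f(13,11)=12 f(13,13)=1
t=14: f(14,0)=429 f(14,2)=1001 f(14,4)=1001 f(14,6)=637 f(14,8)=273 f(14,10)=77 f(14,12)=13 f(14,14)=1
t=15: f(15,1)=1430 f(15,3)=2002 f(15,5)=1638 f(15,7)=910 f(15,9)=350 f(15,11)=90 f(15,13)=14 f(15,15)=1
t=16: f(16,0)=1430 f(16,2)=3432 f(16,4)=3640 f(16,6)=2548 f(16,8)=1260 f(16,10)=440 f(16,12)=104 f(16,14)=15 f(16,16)=1
t=17: f(17,1)=4862 f(17,3)=7072 f(17,5)=6188 f(17,7)=3808 f(17,9)=1700 f(17,11)=544 f(17,13)=119 f(17,15)=16 f(17,17)=1
t=18: f(18,0)=4862 f(18,2)=11934 f(18,4)=13260 f(18,6)=9996 f(18,8)=5508 f(18,10)=2244 f(18,12)=663 f(18,14)=135 f(18,16)=17 f(18,18)=1
t=19: f(19,1)=16796 f(19,3)=25194 f(19,5)=23256 f(19,7)=15504 f(19,9)=7752 f(19,11)=2907 f(19,13)=798 f(19,15)=152 f(19,17)=18 f(19,19)=1
t=20: f(20,0)=16796 f(20,2)=41990 f(20,4)=48450 f(20,6)=38760 f(20,8)=23256 f(20,10)=10659 f(20,12)=3705 f(20,14)=950 f(20,16)=170 f(20,18)=19 f(20,20)=1
Σ_s f(20,s) = 184756
P = 184756/1048576 = 46189/262144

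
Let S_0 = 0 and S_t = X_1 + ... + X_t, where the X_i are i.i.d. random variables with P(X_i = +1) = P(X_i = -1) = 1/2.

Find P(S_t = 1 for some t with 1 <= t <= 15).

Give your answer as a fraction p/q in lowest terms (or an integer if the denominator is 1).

Count via complement. Let g(t,s) = #length-t paths at position s with S_1..S_t all ≠ 1.
g(t,s) = g(t-1,s-1) + g(t-1,s+1) for s ≠ 1; g(t,1) = 0.
t=0: g(0,0)=1
t=1: g(1,-1)=1
t=2: g(2,-2)=1 g(2,0)=1
t=3: g(3,-3)=1 g(3,-1)=2
t=4: g(4,-4)=1 g(4,-2)=3 g(4,0)=2
t=5: g(5,-5)=1 g(5,-3)=4 g(5,-1)=5
t=6: g(6,-6)=1 g(6,-4)=5 g(6,-2)=9 g(6,0)=5
t=7: g(7,-7)=1 g(7,-5)=6 g(7,-3)=14 g(7,-1)=14
t=8: g(8,-8)=1 g(8,-6)=7 g(8,-4)=20 g(8,-2)=28 g(8,0)=14
t=9: g(9,-9)=1 g(9,-7)=8 g(9,-5)=27 g(9,-3)=48 g(9,-1)=42
t=10: g(10,-10)=1 g(10,-8)=9 g(10,-6)=35 g(10,-4)=75 g(10,-2)=90 g(10,0)=42
t=11: g(11,-11)=1 g(11,-9)=10 g(11,-7)=44 g(11,-5)=110 g(11,-3)=165 g(11,-1)=132
t=12: g(12,-12)=1 g(12,-10)=11 g(12,-8)=54 g(12,-6)=154 g(12,-4)=275 g(12,-2)=297 g(12,0)=132
t=13: g(13,-13)=1 g(13,-11)=12 g(13,-9)=65 g(13,-7)=208 g(13,-5)=429 g(13,-3)=572 g(13,-1)=429
t=14: g(14,-14)=1 g(14,-12)=13 g(14,-10)=77 g(14,-8)=273 g(14,-6)=637 g(14,-4)=1001 g(14,-2)=1001 g(14,0)=429
t=15: g(15,-15)=1 g(15,-13)=14 g(15,-11)=90 g(15,-9)=350 g(15,-7)=910 g(15,-5)=1638 g(15,-3)=2002 g(15,-1)=1430
Paths never hitting 1: Σ_s g(15,s) = 6435
Paths hitting 1: 2^15 - 6435 = 26333
P = 26333/32768 = 26333/32768

Answer: 26333/32768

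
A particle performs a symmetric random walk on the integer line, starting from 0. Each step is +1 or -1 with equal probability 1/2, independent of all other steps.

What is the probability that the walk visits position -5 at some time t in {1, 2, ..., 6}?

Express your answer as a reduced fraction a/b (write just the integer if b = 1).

Answer: 1/32

Derivation:
Count via complement. Let g(t,s) = #length-t paths at position s with S_1..S_t all ≠ -5.
g(t,s) = g(t-1,s-1) + g(t-1,s+1) for s ≠ -5; g(t,-5) = 0.
t=0: g(0,0)=1
t=1: g(1,-1)=1 g(1,1)=1
t=2: g(2,-2)=1 g(2,0)=2 g(2,2)=1
t=3: g(3,-3)=1 g(3,-1)=3 g(3,1)=3 g(3,3)=1
t=4: g(4,-4)=1 g(4,-2)=4 g(4,0)=6 g(4,2)=4 g(4,4)=1
t=5: g(5,-3)=5 g(5,-1)=10 g(5,1)=10 g(5,3)=5 g(5,5)=1
t=6: g(6,-4)=5 g(6,-2)=15 g(6,0)=20 g(6,2)=15 g(6,4)=6 g(6,6)=1
Paths never hitting -5: Σ_s g(6,s) = 62
Paths hitting -5: 2^6 - 62 = 2
P = 2/64 = 1/32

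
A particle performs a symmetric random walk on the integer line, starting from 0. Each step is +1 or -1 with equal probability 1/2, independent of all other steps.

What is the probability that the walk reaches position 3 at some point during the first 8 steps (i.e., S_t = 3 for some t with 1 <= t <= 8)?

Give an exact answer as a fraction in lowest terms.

Count via complement. Let g(t,s) = #length-t paths at position s with S_1..S_t all ≠ 3.
g(t,s) = g(t-1,s-1) + g(t-1,s+1) for s ≠ 3; g(t,3) = 0.
t=0: g(0,0)=1
t=1: g(1,-1)=1 g(1,1)=1
t=2: g(2,-2)=1 g(2,0)=2 g(2,2)=1
t=3: g(3,-3)=1 g(3,-1)=3 g(3,1)=3
t=4: g(4,-4)=1 g(4,-2)=4 g(4,0)=6 g(4,2)=3
t=5: g(5,-5)=1 g(5,-3)=5 g(5,-1)=10 g(5,1)=9
t=6: g(6,-6)=1 g(6,-4)=6 g(6,-2)=15 g(6,0)=19 g(6,2)=9
t=7: g(7,-7)=1 g(7,-5)=7 g(7,-3)=21 g(7,-1)=34 g(7,1)=28
t=8: g(8,-8)=1 g(8,-6)=8 g(8,-4)=28 g(8,-2)=55 g(8,0)=62 g(8,2)=28
Paths never hitting 3: Σ_s g(8,s) = 182
Paths hitting 3: 2^8 - 182 = 74
P = 74/256 = 37/128

Answer: 37/128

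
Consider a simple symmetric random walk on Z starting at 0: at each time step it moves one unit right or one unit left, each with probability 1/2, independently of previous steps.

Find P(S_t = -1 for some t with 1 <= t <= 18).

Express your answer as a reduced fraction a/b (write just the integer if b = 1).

Count via complement. Let g(t,s) = #length-t paths at position s with S_1..S_t all ≠ -1.
g(t,s) = g(t-1,s-1) + g(t-1,s+1) for s ≠ -1; g(t,-1) = 0.
t=0: g(0,0)=1
t=1: g(1,1)=1
t=2: g(2,0)=1 g(2,2)=1
t=3: g(3,1)=2 g(3,3)=1
t=4: g(4,0)=2 g(4,2)=3 g(4,4)=1
t=5: g(5,1)=5 g(5,3)=4 g(5,5)=1
t=6: g(6,0)=5 g(6,2)=9 g(6,4)=5 g(6,6)=1
t=7: g(7,1)=14 g(7,3)=14 g(7,5)=6 g(7,7)=1
t=8: g(8,0)=14 g(8,2)=28 g(8,4)=20 g(8,6)=7 g(8,8)=1
t=9: g(9,1)=42 g(9,3)=48 g(9,5)=27 g(9,7)=8 g(9,9)=1
t=10: g(10,0)=42 g(10,2)=90 g(10,4)=75 g(10,6)=35 g(10,8)=9 g(10,10)=1
t=11: g(11,1)=132 g(11,3)=165 g(11,5)=110 g(11,7)=44 g(11,9)=10 g(11,11)=1
t=12: g(12,0)=132 g(12,2)=297 g(12,4)=275 g(12,6)=154 g(12,8)=54 g(12,10)=11 g(12,12)=1
t=13: g(13,1)=429 g(13,3)=572 g(13,5)=429 g(13,7)=208 g(13,9)=65 g(13,11)=12 g(13,13)=1
t=14: g(14,0)=429 g(14,2)=1001 g(14,4)=1001 g(14,6)=637 g(14,8)=273 g(14,10)=77 g(14,12)=13 g(14,14)=1
t=15: g(15,1)=1430 g(15,3)=2002 g(15,5)=1638 g(15,7)=910 g(15,9)=350 g(15,11)=90 g(15,13)=14 g(15,15)=1
t=16: g(16,0)=1430 g(16,2)=3432 g(16,4)=3640 g(16,6)=2548 g(16,8)=1260 g(16,10)=440 g(16,12)=104 g(16,14)=15 g(16,16)=1
t=17: g(17,1)=4862 g(17,3)=7072 g(17,5)=6188 g(17,7)=3808 g(17,9)=1700 g(17,11)=544 g(17,13)=119 g(17,15)=16 g(17,17)=1
t=18: g(18,0)=4862 g(18,2)=11934 g(18,4)=13260 g(18,6)=9996 g(18,8)=5508 g(18,10)=2244 g(18,12)=663 g(18,14)=135 g(18,16)=17 g(18,18)=1
Paths never hitting -1: Σ_s g(18,s) = 48620
Paths hitting -1: 2^18 - 48620 = 213524
P = 213524/262144 = 53381/65536

Answer: 53381/65536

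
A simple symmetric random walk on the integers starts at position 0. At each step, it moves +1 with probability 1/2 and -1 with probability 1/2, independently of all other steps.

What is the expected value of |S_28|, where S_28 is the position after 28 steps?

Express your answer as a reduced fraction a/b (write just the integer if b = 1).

Answer: 35102025/8388608

Derivation:
S_28 takes values m ≡ 0 (mod 2) with |m| ≤ 28; P(S_28=m) = C(28,(28+m)/2)/2^28.
Total paths: 2^28 = 268435456
Distribution: P(S=-28)=1/268435456, P(S=-26)=28/268435456, P(S=-24)=378/268435456, P(S=-22)=3276/268435456, P(S=-20)=20475/268435456, P(S=-18)=98280/268435456, P(S=-16)=376740/268435456, P(S=-14)=1184040/268435456, P(S=-12)=3108105/268435456, P(S=-10)=6906900/268435456, P(S=-8)=13123110/268435456, P(S=-6)=21474180/268435456, P(S=-4)=30421755/268435456, P(S=-2)=37442160/268435456, P(S=0)=40116600/268435456, P(S=2)=37442160/268435456, P(S=4)=30421755/268435456, P(S=6)=21474180/268435456, P(S=8)=13123110/268435456, P(S=10)=6906900/268435456, P(S=12)=3108105/268435456, P(S=14)=1184040/268435456, P(S=16)=376740/268435456, P(S=18)=98280/268435456, P(S=20)=20475/268435456, P(S=22)=3276/268435456, P(S=24)=378/268435456, P(S=26)=28/268435456, P(S=28)=1/268435456
E[|S_28|] = Σ_m |m|·P(S_28=m) = 1123264800/268435456 = 35102025/8388608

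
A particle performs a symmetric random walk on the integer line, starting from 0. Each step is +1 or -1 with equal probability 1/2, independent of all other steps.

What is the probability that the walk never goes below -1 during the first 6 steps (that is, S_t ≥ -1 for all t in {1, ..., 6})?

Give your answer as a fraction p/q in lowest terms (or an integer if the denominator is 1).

Let f(t,s) = #length-t paths at position s with S_1..S_t all ≥ -1.
f(t,s) = f(t-1,s-1) + f(t-1,s+1) for s ≥ -1; f(t,s) = 0 for s < -1.
t=0: f(0,0)=1
t=1: f(1,-1)=1 f(1,1)=1
t=2: f(2,0)=2 f(2,2)=1
t=3: f(3,-1)=2 f(3,1)=3 f(3,3)=1
t=4: f(4,0)=5 f(4,2)=4 f(4,4)=1
t=5: f(5,-1)=5 f(5,1)=9 f(5,3)=5 f(5,5)=1
t=6: f(6,0)=14 f(6,2)=14 f(6,4)=6 f(6,6)=1
Σ_s f(6,s) = 35
P = 35/64 = 35/64

Answer: 35/64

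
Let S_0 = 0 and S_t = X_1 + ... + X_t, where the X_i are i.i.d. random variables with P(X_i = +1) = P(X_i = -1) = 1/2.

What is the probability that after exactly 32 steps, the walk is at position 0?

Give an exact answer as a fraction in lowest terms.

Answer: 300540195/2147483648

Derivation:
To return to 0 after 32 steps: need exactly 16 steps of +1 and 16 of -1.
Favorable paths: C(32,16) = 601080390
Total paths: 2^32 = 4294967296
P = 601080390/4294967296 = 300540195/2147483648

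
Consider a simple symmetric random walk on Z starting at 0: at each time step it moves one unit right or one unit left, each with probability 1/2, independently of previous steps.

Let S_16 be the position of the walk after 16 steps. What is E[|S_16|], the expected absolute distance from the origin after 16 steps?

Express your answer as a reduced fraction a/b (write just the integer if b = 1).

S_16 takes values m ≡ 0 (mod 2) with |m| ≤ 16; P(S_16=m) = C(16,(16+m)/2)/2^16.
Total paths: 2^16 = 65536
Distribution: P(S=-16)=1/65536, P(S=-14)=16/65536, P(S=-12)=120/65536, P(S=-10)=560/65536, P(S=-8)=1820/65536, P(S=-6)=4368/65536, P(S=-4)=8008/65536, P(S=-2)=11440/65536, P(S=0)=12870/65536, P(S=2)=11440/65536, P(S=4)=8008/65536, P(S=6)=4368/65536, P(S=8)=1820/65536, P(S=10)=560/65536, P(S=12)=120/65536, P(S=14)=16/65536, P(S=16)=1/65536
E[|S_16|] = Σ_m |m|·P(S_16=m) = 205920/65536 = 6435/2048

Answer: 6435/2048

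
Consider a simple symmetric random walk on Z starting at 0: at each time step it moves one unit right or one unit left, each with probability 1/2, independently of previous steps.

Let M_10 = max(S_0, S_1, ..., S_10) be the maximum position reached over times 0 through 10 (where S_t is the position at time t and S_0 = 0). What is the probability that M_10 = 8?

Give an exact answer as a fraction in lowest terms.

Answer: 5/512

Derivation:
Let M_10 = max(S_0,...,S_10). Use the reflection principle: for j ≥ 1, #{paths with M_10 ≥ j} = #{S_10 ≥ j} + #{S_10 ≥ j+1}.
By reflection, #{M_10 ≥ 8} = #{S_10 ≥ 8} + #{S_10 ≥ 9} = 11 + 1 = 12.
#{M_10 ≥ 9} = #{S_10 ≥ 9} + #{S_10 ≥ 10} = 1 + 1 = 2.
#{M_10 = 8} = 12 - 2 = 10.
P(M_10 = 8) = 10/1024 = 5/512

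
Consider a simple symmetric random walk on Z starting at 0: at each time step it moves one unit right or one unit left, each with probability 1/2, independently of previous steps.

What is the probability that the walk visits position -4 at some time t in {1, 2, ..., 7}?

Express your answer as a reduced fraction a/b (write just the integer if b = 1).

Count via complement. Let g(t,s) = #length-t paths at position s with S_1..S_t all ≠ -4.
g(t,s) = g(t-1,s-1) + g(t-1,s+1) for s ≠ -4; g(t,-4) = 0.
t=0: g(0,0)=1
t=1: g(1,-1)=1 g(1,1)=1
t=2: g(2,-2)=1 g(2,0)=2 g(2,2)=1
t=3: g(3,-3)=1 g(3,-1)=3 g(3,1)=3 g(3,3)=1
t=4: g(4,-2)=4 g(4,0)=6 g(4,2)=4 g(4,4)=1
t=5: g(5,-3)=4 g(5,-1)=10 g(5,1)=10 g(5,3)=5 g(5,5)=1
t=6: g(6,-2)=14 g(6,0)=20 g(6,2)=15 g(6,4)=6 g(6,6)=1
t=7: g(7,-3)=14 g(7,-1)=34 g(7,1)=35 g(7,3)=21 g(7,5)=7 g(7,7)=1
Paths never hitting -4: Σ_s g(7,s) = 112
Paths hitting -4: 2^7 - 112 = 16
P = 16/128 = 1/8

Answer: 1/8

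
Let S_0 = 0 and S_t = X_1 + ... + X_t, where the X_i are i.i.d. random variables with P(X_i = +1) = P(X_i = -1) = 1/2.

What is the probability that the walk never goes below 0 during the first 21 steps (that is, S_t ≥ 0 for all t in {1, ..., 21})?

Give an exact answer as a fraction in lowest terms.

Let f(t,s) = #length-t paths at position s with S_1..S_t all ≥ 0.
f(t,s) = f(t-1,s-1) + f(t-1,s+1) for s ≥ 0; f(t,s) = 0 for s < 0.
t=0: f(0,0)=1
t=1: f(1,1)=1
t=2: f(2,0)=1 f(2,2)=1
t=3: f(3,1)=2 f(3,3)=1
t=4: f(4,0)=2 f(4,2)=3 f(4,4)=1
t=5: f(5,1)=5 f(5,3)=4 f(5,5)=1
t=6: f(6,0)=5 f(6,2)=9 f(6,4)=5 f(6,6)=1
t=7: f(7,1)=14 f(7,3)=14 f(7,5)=6 f(7,7)=1
t=8: f(8,0)=14 f(8,2)=28 f(8,4)=20 f(8,6)=7 f(8,8)=1
t=9: f(9,1)=42 f(9,3)=48 f(9,5)=27 f(9,7)=8 f(9,9)=1
t=10: f(10,0)=42 f(10,2)=90 f(10,4)=75 f(10,6)=35 f(10,8)=9 f(10,10)=1
t=11: f(11,1)=132 f(11,3)=165 f(11,5)=110 f(11,7)=44 f(11,9)=10 f(11,11)=1
t=12: f(12,0)=132 f(12,2)=297 f(12,4)=275 f(12,6)=154 f(12,8)=54 f(12,10)=11 f(12,12)=1
t=13: f(13,1)=429 f(13,3)=572 f(13,5)=429 f(13,7)=208 f(13,9)=65 f(13,11)=12 f(13,13)=1
t=14: f(14,0)=429 f(14,2)=1001 f(14,4)=1001 f(14,6)=637 f(14,8)=273 f(14,10)=77 f(14,12)=13 f(14,14)=1
t=15: f(15,1)=1430 f(15,3)=2002 f(15,5)=1638 f(15,7)=910 f(15,9)=350 f(15,11)=90 f(15,13)=14 f(15,15)=1
t=16: f(16,0)=1430 f(16,2)=3432 f(16,4)=3640 f(16,6)=2548 f(16,8)=1260 f(16,10)=440 f(16,12)=104 f(16,14)=15 f(16,16)=1
t=17: f(17,1)=4862 f(17,3)=7072 f(17,5)=6188 f(17,7)=3808 f(17,9)=1700 f(17,11)=544 f(17,13)=119 f(17,15)=16 f(17,17)=1
t=18: f(18,0)=4862 f(18,2)=11934 f(18,4)=13260 f(18,6)=9996 f(18,8)=5508 f(18,10)=2244 f(18,12)=663 f(18,14)=135 f(18,16)=17 f(18,18)=1
t=19: f(19,1)=16796 f(19,3)=25194 f(19,5)=23256 f(19,7)=15504 f(19,9)=7752 f(19,11)=2907 f(19,13)=798 f(19,15)=152 f(19,17)=18 f(19,19)=1
t=20: f(20,0)=16796 f(20,2)=41990 f(20,4)=48450 f(20,6)=38760 f(20,8)=23256 f(20,10)=10659 f(20,12)=3705 f(20,14)=950 f(20,16)=170 f(20,18)=19 f(20,20)=1
t=21: f(21,1)=58786 f(21,3)=90440 f(21,5)=87210 f(21,7)=62016 f(21,9)=33915 f(21,11)=14364 f(21,13)=4655 f(21,15)=1120 f(21,17)=189 f(21,19)=20 f(21,21)=1
Σ_s f(21,s) = 352716
P = 352716/2097152 = 88179/524288

Answer: 88179/524288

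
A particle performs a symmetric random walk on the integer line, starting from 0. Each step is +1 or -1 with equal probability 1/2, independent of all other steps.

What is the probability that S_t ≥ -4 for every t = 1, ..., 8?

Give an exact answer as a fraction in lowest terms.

Answer: 119/128

Derivation:
Let f(t,s) = #length-t paths at position s with S_1..S_t all ≥ -4.
f(t,s) = f(t-1,s-1) + f(t-1,s+1) for s ≥ -4; f(t,s) = 0 for s < -4.
t=0: f(0,0)=1
t=1: f(1,-1)=1 f(1,1)=1
t=2: f(2,-2)=1 f(2,0)=2 f(2,2)=1
t=3: f(3,-3)=1 f(3,-1)=3 f(3,1)=3 f(3,3)=1
t=4: f(4,-4)=1 f(4,-2)=4 f(4,0)=6 f(4,2)=4 f(4,4)=1
t=5: f(5,-3)=5 f(5,-1)=10 f(5,1)=10 f(5,3)=5 f(5,5)=1
t=6: f(6,-4)=5 f(6,-2)=15 f(6,0)=20 f(6,2)=15 f(6,4)=6 f(6,6)=1
t=7: f(7,-3)=20 f(7,-1)=35 f(7,1)=35 f(7,3)=21 f(7,5)=7 f(7,7)=1
t=8: f(8,-4)=20 f(8,-2)=55 f(8,0)=70 f(8,2)=56 f(8,4)=28 f(8,6)=8 f(8,8)=1
Σ_s f(8,s) = 238
P = 238/256 = 119/128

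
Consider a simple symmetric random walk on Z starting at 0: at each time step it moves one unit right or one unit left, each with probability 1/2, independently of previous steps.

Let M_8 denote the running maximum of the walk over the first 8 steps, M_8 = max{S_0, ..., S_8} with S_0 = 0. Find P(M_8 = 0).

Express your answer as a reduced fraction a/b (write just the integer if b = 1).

Let M_8 = max(S_0,...,S_8). Use the reflection principle: for j ≥ 1, #{paths with M_8 ≥ j} = #{S_8 ≥ j} + #{S_8 ≥ j+1}.
P(M_8 ≥ 0) = 1 since S_0 = 0, so #{M_8 ≥ 0} = 256.
#{M_8 ≥ 1} = #{S_8 ≥ 1} + #{S_8 ≥ 2} = 93 + 93 = 186.
#{M_8 = 0} = 256 - 186 = 70.
P(M_8 = 0) = 70/256 = 35/128

Answer: 35/128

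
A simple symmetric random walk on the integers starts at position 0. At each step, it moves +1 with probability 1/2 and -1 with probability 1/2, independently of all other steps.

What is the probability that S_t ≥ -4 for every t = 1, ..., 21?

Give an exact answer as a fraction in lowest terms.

Answer: 748391/1048576

Derivation:
Let f(t,s) = #length-t paths at position s with S_1..S_t all ≥ -4.
f(t,s) = f(t-1,s-1) + f(t-1,s+1) for s ≥ -4; f(t,s) = 0 for s < -4.
t=0: f(0,0)=1
t=1: f(1,-1)=1 f(1,1)=1
t=2: f(2,-2)=1 f(2,0)=2 f(2,2)=1
t=3: f(3,-3)=1 f(3,-1)=3 f(3,1)=3 f(3,3)=1
t=4: f(4,-4)=1 f(4,-2)=4 f(4,0)=6 f(4,2)=4 f(4,4)=1
t=5: f(5,-3)=5 f(5,-1)=10 f(5,1)=10 f(5,3)=5 f(5,5)=1
t=6: f(6,-4)=5 f(6,-2)=15 f(6,0)=20 f(6,2)=15 f(6,4)=6 f(6,6)=1
t=7: f(7,-3)=20 f(7,-1)=35 f(7,1)=35 f(7,3)=21 f(7,5)=7 f(7,7)=1
t=8: f(8,-4)=20 f(8,-2)=55 f(8,0)=70 f(8,2)=56 f(8,4)=28 f(8,6)=8 f(8,8)=1
t=9: f(9,-3)=75 f(9,-1)=125 f(9,1)=126 f(9,3)=84 f(9,5)=36 f(9,7)=9 f(9,9)=1
t=10: f(10,-4)=75 f(10,-2)=200 f(10,0)=251 f(10,2)=210 f(10,4)=120 f(10,6)=45 f(10,8)=10 f(10,10)=1
t=11: f(11,-3)=275 f(11,-1)=451 f(11,1)=461 f(11,3)=330 f(11,5)=165 f(11,7)=55 f(11,9)=11 f(11,11)=1
t=12: f(12,-4)=275 f(12,-2)=726 f(12,0)=912 f(12,2)=791 f(12,4)=495 f(12,6)=220 f(12,8)=66 f(12,10)=12 f(12,12)=1
t=13: f(13,-3)=1001 f(13,-1)=1638 f(13,1)=1703 f(13,3)=1286 f(13,5)=715 f(13,7)=286 f(13,9)=78 f(13,11)=13 f(13,13)=1
t=14: f(14,-4)=1001 f(14,-2)=2639 f(14,0)=3341 f(14,2)=2989 f(14,4)=2001 f(14,6)=1001 f(14,8)=364 f(14,10)=91 f(14,12)=14 f(14,14)=1
t=15: f(15,-3)=3640 f(15,-1)=5980 f(15,1)=6330 f(15,3)=4990 f(15,5)=3002 f(15,7)=1365 f(15,9)=455 f(15,11)=105 f(15,13)=15 f(15,15)=1
t=16: f(16,-4)=3640 f(16,-2)=9620 f(16,0)=12310 f(16,2)=11320 f(16,4)=7992 f(16,6)=4367 f(16,8)=1820 f(16,10)=560 f(16,12)=120 f(16,14)=16 f(16,16)=1
t=17: f(17,-3)=13260 f(17,-1)=21930 f(17,1)=23630 f(17,3)=19312 f(17,5)=12359 f(17,7)=6187 f(17,9)=2380 f(17,11)=680 f(17,13)=136 f(17,15)=17 f(17,17)=1
t=18: f(18,-4)=13260 f(18,-2)=35190 f(18,0)=45560 f(18,2)=42942 f(18,4)=31671 f(18,6)=18546 f(18,8)=8567 f(18,10)=3060 f(18,12)=816 f(18,14)=153 f(18,16)=18 f(18,18)=1
t=19: f(19,-3)=48450 f(19,-1)=80750 f(19,1)=88502 f(19,3)=74613 f(19,5)=50217 f(19,7)=27113 f(19,9)=11627 f(19,11)=3876 f(19,13)=969 f(19,15)=171 f(19,17)=19 f(19,19)=1
t=20: f(20,-4)=48450 f(20,-2)=129200 f(20,0)=169252 f(20,2)=163115 f(20,4)=124830 f(20,6)=77330 f(20,8)=38740 f(20,10)=15503 f(20,12)=4845 f(20,14)=1140 f(20,16)=190 f(20,18)=20 f(20,20)=1
t=21: f(21,-3)=177650 f(21,-1)=298452 f(21,1)=332367 f(21,3)=287945 f(21,5)=202160 f(21,7)=116070 f(21,9)=54243 f(21,11)=20348 f(21,13)=5985 f(21,15)=1330 f(21,17)=210 f(21,19)=21 f(21,21)=1
Σ_s f(21,s) = 1496782
P = 1496782/2097152 = 748391/1048576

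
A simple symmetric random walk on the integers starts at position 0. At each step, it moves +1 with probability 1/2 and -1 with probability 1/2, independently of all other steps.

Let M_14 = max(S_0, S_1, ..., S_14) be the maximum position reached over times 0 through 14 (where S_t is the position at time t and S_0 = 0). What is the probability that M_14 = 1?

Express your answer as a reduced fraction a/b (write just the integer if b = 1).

Answer: 3003/16384

Derivation:
Let M_14 = max(S_0,...,S_14). Use the reflection principle: for j ≥ 1, #{paths with M_14 ≥ j} = #{S_14 ≥ j} + #{S_14 ≥ j+1}.
By reflection, #{M_14 ≥ 1} = #{S_14 ≥ 1} + #{S_14 ≥ 2} = 6476 + 6476 = 12952.
#{M_14 ≥ 2} = #{S_14 ≥ 2} + #{S_14 ≥ 3} = 6476 + 3473 = 9949.
#{M_14 = 1} = 12952 - 9949 = 3003.
P(M_14 = 1) = 3003/16384 = 3003/16384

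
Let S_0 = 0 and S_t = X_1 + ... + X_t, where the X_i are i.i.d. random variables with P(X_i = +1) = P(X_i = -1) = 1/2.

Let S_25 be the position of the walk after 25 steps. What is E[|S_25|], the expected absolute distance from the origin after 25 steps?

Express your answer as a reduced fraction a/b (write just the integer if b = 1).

S_25 takes values m ≡ 1 (mod 2) with |m| ≤ 25; P(S_25=m) = C(25,(25+m)/2)/2^25.
Total paths: 2^25 = 33554432
Distribution: P(S=-25)=1/33554432, P(S=-23)=25/33554432, P(S=-21)=300/33554432, P(S=-19)=2300/33554432, P(S=-17)=12650/33554432, P(S=-15)=53130/33554432, P(S=-13)=177100/33554432, P(S=-11)=480700/33554432, P(S=-9)=1081575/33554432, P(S=-7)=2042975/33554432, P(S=-5)=3268760/33554432, P(S=-3)=4457400/33554432, P(S=-1)=5200300/33554432, P(S=1)=5200300/33554432, P(S=3)=4457400/33554432, P(S=5)=3268760/33554432, P(S=7)=2042975/33554432, P(S=9)=1081575/33554432, P(S=11)=480700/33554432, P(S=13)=177100/33554432, P(S=15)=53130/33554432, P(S=17)=12650/33554432, P(S=19)=2300/33554432, P(S=21)=300/33554432, P(S=23)=25/33554432, P(S=25)=1/33554432
E[|S_25|] = Σ_m |m|·P(S_25=m) = 135207800/33554432 = 16900975/4194304

Answer: 16900975/4194304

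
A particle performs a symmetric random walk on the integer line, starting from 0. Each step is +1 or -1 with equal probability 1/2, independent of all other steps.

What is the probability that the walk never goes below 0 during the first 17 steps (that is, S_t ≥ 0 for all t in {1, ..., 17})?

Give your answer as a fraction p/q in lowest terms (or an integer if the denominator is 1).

Let f(t,s) = #length-t paths at position s with S_1..S_t all ≥ 0.
f(t,s) = f(t-1,s-1) + f(t-1,s+1) for s ≥ 0; f(t,s) = 0 for s < 0.
t=0: f(0,0)=1
t=1: f(1,1)=1
t=2: f(2,0)=1 f(2,2)=1
t=3: f(3,1)=2 f(3,3)=1
t=4: f(4,0)=2 f(4,2)=3 f(4,4)=1
t=5: f(5,1)=5 f(5,3)=4 f(5,5)=1
t=6: f(6,0)=5 f(6,2)=9 f(6,4)=5 f(6,6)=1
t=7: f(7,1)=14 f(7,3)=14 f(7,5)=6 f(7,7)=1
t=8: f(8,0)=14 f(8,2)=28 f(8,4)=20 f(8,6)=7 f(8,8)=1
t=9: f(9,1)=42 f(9,3)=48 f(9,5)=27 f(9,7)=8 f(9,9)=1
t=10: f(10,0)=42 f(10,2)=90 f(10,4)=75 f(10,6)=35 f(10,8)=9 f(10,10)=1
t=11: f(11,1)=132 f(11,3)=165 f(11,5)=110 f(11,7)=44 f(11,9)=10 f(11,11)=1
t=12: f(12,0)=132 f(12,2)=297 f(12,4)=275 f(12,6)=154 f(12,8)=54 f(12,10)=11 f(12,12)=1
t=13: f(13,1)=429 f(13,3)=572 f(13,5)=429 f(13,7)=208 f(13,9)=65 f(13,11)=12 f(13,13)=1
t=14: f(14,0)=429 f(14,2)=1001 f(14,4)=1001 f(14,6)=637 f(14,8)=273 f(14,10)=77 f(14,12)=13 f(14,14)=1
t=15: f(15,1)=1430 f(15,3)=2002 f(15,5)=1638 f(15,7)=910 f(15,9)=350 f(15,11)=90 f(15,13)=14 f(15,15)=1
t=16: f(16,0)=1430 f(16,2)=3432 f(16,4)=3640 f(16,6)=2548 f(16,8)=1260 f(16,10)=440 f(16,12)=104 f(16,14)=15 f(16,16)=1
t=17: f(17,1)=4862 f(17,3)=7072 f(17,5)=6188 f(17,7)=3808 f(17,9)=1700 f(17,11)=544 f(17,13)=119 f(17,15)=16 f(17,17)=1
Σ_s f(17,s) = 24310
P = 24310/131072 = 12155/65536

Answer: 12155/65536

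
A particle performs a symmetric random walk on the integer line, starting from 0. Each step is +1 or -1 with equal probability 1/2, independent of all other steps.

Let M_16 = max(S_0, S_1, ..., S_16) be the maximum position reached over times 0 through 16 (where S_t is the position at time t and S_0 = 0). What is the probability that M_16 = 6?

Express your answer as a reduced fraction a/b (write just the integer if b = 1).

Answer: 273/4096

Derivation:
Let M_16 = max(S_0,...,S_16). Use the reflection principle: for j ≥ 1, #{paths with M_16 ≥ j} = #{S_16 ≥ j} + #{S_16 ≥ j+1}.
By reflection, #{M_16 ≥ 6} = #{S_16 ≥ 6} + #{S_16 ≥ 7} = 6885 + 2517 = 9402.
#{M_16 ≥ 7} = #{S_16 ≥ 7} + #{S_16 ≥ 8} = 2517 + 2517 = 5034.
#{M_16 = 6} = 9402 - 5034 = 4368.
P(M_16 = 6) = 4368/65536 = 273/4096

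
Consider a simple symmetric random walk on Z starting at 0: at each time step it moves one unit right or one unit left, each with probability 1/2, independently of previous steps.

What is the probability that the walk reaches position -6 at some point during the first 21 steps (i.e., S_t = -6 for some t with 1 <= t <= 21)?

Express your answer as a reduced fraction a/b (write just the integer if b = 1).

Count via complement. Let g(t,s) = #length-t paths at position s with S_1..S_t all ≠ -6.
g(t,s) = g(t-1,s-1) + g(t-1,s+1) for s ≠ -6; g(t,-6) = 0.
t=0: g(0,0)=1
t=1: g(1,-1)=1 g(1,1)=1
t=2: g(2,-2)=1 g(2,0)=2 g(2,2)=1
t=3: g(3,-3)=1 g(3,-1)=3 g(3,1)=3 g(3,3)=1
t=4: g(4,-4)=1 g(4,-2)=4 g(4,0)=6 g(4,2)=4 g(4,4)=1
t=5: g(5,-5)=1 g(5,-3)=5 g(5,-1)=10 g(5,1)=10 g(5,3)=5 g(5,5)=1
t=6: g(6,-4)=6 g(6,-2)=15 g(6,0)=20 g(6,2)=15 g(6,4)=6 g(6,6)=1
t=7: g(7,-5)=6 g(7,-3)=21 g(7,-1)=35 g(7,1)=35 g(7,3)=21 g(7,5)=7 g(7,7)=1
t=8: g(8,-4)=27 g(8,-2)=56 g(8,0)=70 g(8,2)=56 g(8,4)=28 g(8,6)=8 g(8,8)=1
t=9: g(9,-5)=27 g(9,-3)=83 g(9,-1)=126 g(9,1)=126 g(9,3)=84 g(9,5)=36 g(9,7)=9 g(9,9)=1
t=10: g(10,-4)=110 g(10,-2)=209 g(10,0)=252 g(10,2)=210 g(10,4)=120 g(10,6)=45 g(10,8)=10 g(10,10)=1
t=11: g(11,-5)=110 g(11,-3)=319 g(11,-1)=461 g(11,1)=462 g(11,3)=330 g(11,5)=165 g(11,7)=55 g(11,9)=11 g(11,11)=1
t=12: g(12,-4)=429 g(12,-2)=780 g(12,0)=923 g(12,2)=792 g(12,4)=495 g(12,6)=220 g(12,8)=66 g(12,10)=12 g(12,12)=1
t=13: g(13,-5)=429 g(13,-3)=1209 g(13,-1)=1703 g(13,1)=1715 g(13,3)=1287 g(13,5)=715 g(13,7)=286 g(13,9)=78 g(13,11)=13 g(13,13)=1
t=14: g(14,-4)=1638 g(14,-2)=2912 g(14,0)=3418 g(14,2)=3002 g(14,4)=2002 g(14,6)=1001 g(14,8)=364 g(14,10)=91 g(14,12)=14 g(14,14)=1
t=15: g(15,-5)=1638 g(15,-3)=4550 g(15,-1)=6330 g(15,1)=6420 g(15,3)=5004 g(15,5)=3003 g(15,7)=1365 g(15,9)=455 g(15,11)=105 g(15,13)=15 g(15,15)=1
t=16: g(16,-4)=6188 g(16,-2)=10880 g(16,0)=12750 g(16,2)=11424 g(16,4)=8007 g(16,6)=4368 g(16,8)=1820 g(16,10)=560 g(16,12)=120 g(16,14)=16 g(16,16)=1
t=17: g(17,-5)=6188 g(17,-3)=17068 g(17,-1)=23630 g(17,1)=24174 g(17,3)=19431 g(17,5)=12375 g(17,7)=6188 g(17,9)=2380 g(17,11)=680 g(17,13)=136 g(17,15)=17 g(17,17)=1
t=18: g(18,-4)=23256 g(18,-2)=40698 g(18,0)=47804 g(18,2)=43605 g(18,4)=31806 g(18,6)=18563 g(18,8)=8568 g(18,10)=3060 g(18,12)=816 g(18,14)=153 g(18,16)=18 g(18,18)=1
t=19: g(19,-5)=23256 g(19,-3)=63954 g(19,-1)=88502 g(19,1)=91409 g(19,3)=75411 g(19,5)=50369 g(19,7)=27131 g(19,9)=11628 g(19,11)=3876 g(19,13)=969 g(19,15)=171 g(19,17)=19 g(19,19)=1
t=20: g(20,-4)=87210 g(20,-2)=152456 g(20,0)=179911 g(20,2)=166820 g(20,4)=125780 g(20,6)=77500 g(20,8)=38759 g(20,10)=15504 g(20,12)=4845 g(20,14)=1140 g(20,16)=190 g(20,18)=20 g(20,20)=1
t=21: g(21,-5)=87210 g(21,-3)=239666 g(21,-1)=332367 g(21,1)=346731 g(21,3)=292600 g(21,5)=203280 g(21,7)=116259 g(21,9)=54263 g(21,11)=20349 g(21,13)=5985 g(21,15)=1330 g(21,17)=210 g(21,19)=21 g(21,21)=1
Paths never hitting -6: Σ_s g(21,s) = 1700272
Paths hitting -6: 2^21 - 1700272 = 396880
P = 396880/2097152 = 24805/131072

Answer: 24805/131072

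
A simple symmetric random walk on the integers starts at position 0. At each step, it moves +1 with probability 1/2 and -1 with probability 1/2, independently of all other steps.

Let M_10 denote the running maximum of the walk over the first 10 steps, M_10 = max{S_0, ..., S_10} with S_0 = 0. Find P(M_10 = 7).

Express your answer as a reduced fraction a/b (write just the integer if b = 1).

Answer: 5/512

Derivation:
Let M_10 = max(S_0,...,S_10). Use the reflection principle: for j ≥ 1, #{paths with M_10 ≥ j} = #{S_10 ≥ j} + #{S_10 ≥ j+1}.
By reflection, #{M_10 ≥ 7} = #{S_10 ≥ 7} + #{S_10 ≥ 8} = 11 + 11 = 22.
#{M_10 ≥ 8} = #{S_10 ≥ 8} + #{S_10 ≥ 9} = 11 + 1 = 12.
#{M_10 = 7} = 22 - 12 = 10.
P(M_10 = 7) = 10/1024 = 5/512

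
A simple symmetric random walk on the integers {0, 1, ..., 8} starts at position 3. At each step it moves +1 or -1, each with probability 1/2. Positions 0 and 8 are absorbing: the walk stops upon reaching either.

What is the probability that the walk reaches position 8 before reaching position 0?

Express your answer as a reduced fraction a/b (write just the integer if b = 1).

Answer: 3/8

Derivation:
Symmetric walk (p = 1/2): the harmonic-function argument gives P(hit 8 before 0 | start at 3) = a/N.
P = 3/8 = 3/8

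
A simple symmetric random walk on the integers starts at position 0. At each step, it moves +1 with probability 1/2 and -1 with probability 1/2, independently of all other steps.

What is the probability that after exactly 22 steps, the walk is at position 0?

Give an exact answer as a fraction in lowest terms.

To reach position 0 after 22 steps: need 11 steps of +1 and 11 of -1.
Favorable paths: C(22,11) = 705432
Total paths: 2^22 = 4194304
P = 705432/4194304 = 88179/524288

Answer: 88179/524288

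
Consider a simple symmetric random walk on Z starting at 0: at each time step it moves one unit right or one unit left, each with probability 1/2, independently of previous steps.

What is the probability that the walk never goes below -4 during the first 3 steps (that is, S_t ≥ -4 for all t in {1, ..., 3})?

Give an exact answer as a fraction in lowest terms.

Answer: 1

Derivation:
Let f(t,s) = #length-t paths at position s with S_1..S_t all ≥ -4.
f(t,s) = f(t-1,s-1) + f(t-1,s+1) for s ≥ -4; f(t,s) = 0 for s < -4.
t=0: f(0,0)=1
t=1: f(1,-1)=1 f(1,1)=1
t=2: f(2,-2)=1 f(2,0)=2 f(2,2)=1
t=3: f(3,-3)=1 f(3,-1)=3 f(3,1)=3 f(3,3)=1
Σ_s f(3,s) = 8
P = 8/8 = 1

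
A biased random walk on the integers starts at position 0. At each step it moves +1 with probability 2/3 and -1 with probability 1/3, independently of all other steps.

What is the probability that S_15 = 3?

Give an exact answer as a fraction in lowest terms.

Answer: 2562560/14348907

Derivation:
To reach position 3 after 15 steps: need 9 steps of +1 and 6 steps of -1.
Number of such sequences: C(15,9) = 5005
Each has probability (2/3)^9 · (1/3)^6 = 512/14348907
P = 5005 · 512/14348907 = 2562560/14348907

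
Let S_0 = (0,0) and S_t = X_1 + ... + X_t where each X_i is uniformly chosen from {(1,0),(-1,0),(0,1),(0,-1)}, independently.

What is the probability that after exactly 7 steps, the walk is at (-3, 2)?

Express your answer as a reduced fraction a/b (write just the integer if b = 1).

Let h be the number of horizontal steps (so 7-h are vertical). To end at (-3,2) need (h-3)/2 right-steps and ((7-h)+2)/2 up-steps.
Sum over h with 3 ≤ h ≤ 5, h ≡ 1 (mod 2), 7-h ≡ 0 (mod 2):
h=3: C(7,3)·C(3,0)·C(4,3) = 35·1·4 = 140
h=5: C(7,5)·C(5,1)·C(2,2) = 21·5·1 = 105
Total favorable: 245
Total paths: 4^7 = 16384
P = 245/16384 = 245/16384

Answer: 245/16384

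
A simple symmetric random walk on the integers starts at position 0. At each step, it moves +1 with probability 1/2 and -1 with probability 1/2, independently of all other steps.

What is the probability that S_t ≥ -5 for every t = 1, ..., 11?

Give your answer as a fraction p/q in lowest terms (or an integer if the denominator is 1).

Answer: 957/1024

Derivation:
Let f(t,s) = #length-t paths at position s with S_1..S_t all ≥ -5.
f(t,s) = f(t-1,s-1) + f(t-1,s+1) for s ≥ -5; f(t,s) = 0 for s < -5.
t=0: f(0,0)=1
t=1: f(1,-1)=1 f(1,1)=1
t=2: f(2,-2)=1 f(2,0)=2 f(2,2)=1
t=3: f(3,-3)=1 f(3,-1)=3 f(3,1)=3 f(3,3)=1
t=4: f(4,-4)=1 f(4,-2)=4 f(4,0)=6 f(4,2)=4 f(4,4)=1
t=5: f(5,-5)=1 f(5,-3)=5 f(5,-1)=10 f(5,1)=10 f(5,3)=5 f(5,5)=1
t=6: f(6,-4)=6 f(6,-2)=15 f(6,0)=20 f(6,2)=15 f(6,4)=6 f(6,6)=1
t=7: f(7,-5)=6 f(7,-3)=21 f(7,-1)=35 f(7,1)=35 f(7,3)=21 f(7,5)=7 f(7,7)=1
t=8: f(8,-4)=27 f(8,-2)=56 f(8,0)=70 f(8,2)=56 f(8,4)=28 f(8,6)=8 f(8,8)=1
t=9: f(9,-5)=27 f(9,-3)=83 f(9,-1)=126 f(9,1)=126 f(9,3)=84 f(9,5)=36 f(9,7)=9 f(9,9)=1
t=10: f(10,-4)=110 f(10,-2)=209 f(10,0)=252 f(10,2)=210 f(10,4)=120 f(10,6)=45 f(10,8)=10 f(10,10)=1
t=11: f(11,-5)=110 f(11,-3)=319 f(11,-1)=461 f(11,1)=462 f(11,3)=330 f(11,5)=165 f(11,7)=55 f(11,9)=11 f(11,11)=1
Σ_s f(11,s) = 1914
P = 1914/2048 = 957/1024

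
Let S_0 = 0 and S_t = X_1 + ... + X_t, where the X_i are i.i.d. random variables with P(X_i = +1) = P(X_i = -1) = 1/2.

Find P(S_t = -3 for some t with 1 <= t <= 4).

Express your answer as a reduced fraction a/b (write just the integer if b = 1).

Count via complement. Let g(t,s) = #length-t paths at position s with S_1..S_t all ≠ -3.
g(t,s) = g(t-1,s-1) + g(t-1,s+1) for s ≠ -3; g(t,-3) = 0.
t=0: g(0,0)=1
t=1: g(1,-1)=1 g(1,1)=1
t=2: g(2,-2)=1 g(2,0)=2 g(2,2)=1
t=3: g(3,-1)=3 g(3,1)=3 g(3,3)=1
t=4: g(4,-2)=3 g(4,0)=6 g(4,2)=4 g(4,4)=1
Paths never hitting -3: Σ_s g(4,s) = 14
Paths hitting -3: 2^4 - 14 = 2
P = 2/16 = 1/8

Answer: 1/8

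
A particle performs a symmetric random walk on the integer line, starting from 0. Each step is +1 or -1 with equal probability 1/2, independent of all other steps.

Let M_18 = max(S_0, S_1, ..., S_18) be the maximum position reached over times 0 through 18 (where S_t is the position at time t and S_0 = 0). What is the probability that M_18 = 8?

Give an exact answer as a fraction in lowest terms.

Answer: 1071/32768

Derivation:
Let M_18 = max(S_0,...,S_18). Use the reflection principle: for j ≥ 1, #{paths with M_18 ≥ j} = #{S_18 ≥ j} + #{S_18 ≥ j+1}.
By reflection, #{M_18 ≥ 8} = #{S_18 ≥ 8} + #{S_18 ≥ 9} = 12616 + 4048 = 16664.
#{M_18 ≥ 9} = #{S_18 ≥ 9} + #{S_18 ≥ 10} = 4048 + 4048 = 8096.
#{M_18 = 8} = 16664 - 8096 = 8568.
P(M_18 = 8) = 8568/262144 = 1071/32768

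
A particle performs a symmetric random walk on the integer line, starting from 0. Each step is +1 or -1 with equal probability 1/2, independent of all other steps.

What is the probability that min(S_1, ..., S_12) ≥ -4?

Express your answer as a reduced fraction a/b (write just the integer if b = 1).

Answer: 1749/2048

Derivation:
Let f(t,s) = #length-t paths at position s with S_1..S_t all ≥ -4.
f(t,s) = f(t-1,s-1) + f(t-1,s+1) for s ≥ -4; f(t,s) = 0 for s < -4.
t=0: f(0,0)=1
t=1: f(1,-1)=1 f(1,1)=1
t=2: f(2,-2)=1 f(2,0)=2 f(2,2)=1
t=3: f(3,-3)=1 f(3,-1)=3 f(3,1)=3 f(3,3)=1
t=4: f(4,-4)=1 f(4,-2)=4 f(4,0)=6 f(4,2)=4 f(4,4)=1
t=5: f(5,-3)=5 f(5,-1)=10 f(5,1)=10 f(5,3)=5 f(5,5)=1
t=6: f(6,-4)=5 f(6,-2)=15 f(6,0)=20 f(6,2)=15 f(6,4)=6 f(6,6)=1
t=7: f(7,-3)=20 f(7,-1)=35 f(7,1)=35 f(7,3)=21 f(7,5)=7 f(7,7)=1
t=8: f(8,-4)=20 f(8,-2)=55 f(8,0)=70 f(8,2)=56 f(8,4)=28 f(8,6)=8 f(8,8)=1
t=9: f(9,-3)=75 f(9,-1)=125 f(9,1)=126 f(9,3)=84 f(9,5)=36 f(9,7)=9 f(9,9)=1
t=10: f(10,-4)=75 f(10,-2)=200 f(10,0)=251 f(10,2)=210 f(10,4)=120 f(10,6)=45 f(10,8)=10 f(10,10)=1
t=11: f(11,-3)=275 f(11,-1)=451 f(11,1)=461 f(11,3)=330 f(11,5)=165 f(11,7)=55 f(11,9)=11 f(11,11)=1
t=12: f(12,-4)=275 f(12,-2)=726 f(12,0)=912 f(12,2)=791 f(12,4)=495 f(12,6)=220 f(12,8)=66 f(12,10)=12 f(12,12)=1
Σ_s f(12,s) = 3498
P = 3498/4096 = 1749/2048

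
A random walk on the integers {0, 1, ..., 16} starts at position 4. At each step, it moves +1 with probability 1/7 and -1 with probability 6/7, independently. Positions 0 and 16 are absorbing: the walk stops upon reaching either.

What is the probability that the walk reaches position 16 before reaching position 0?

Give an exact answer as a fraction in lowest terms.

Biased walk: p = 1/7, q = 6/7, r = q/p = 6
Gambler's ruin: P(hit 16 before 0 | start at 4) = (1 - r^a)/(1 - r^N)
r^4 = 1296; r^16 = 2821109907456
P = (1 - 1296) / (1 - 2821109907456) = -1295 / -2821109907455 = 1/2178463249

Answer: 1/2178463249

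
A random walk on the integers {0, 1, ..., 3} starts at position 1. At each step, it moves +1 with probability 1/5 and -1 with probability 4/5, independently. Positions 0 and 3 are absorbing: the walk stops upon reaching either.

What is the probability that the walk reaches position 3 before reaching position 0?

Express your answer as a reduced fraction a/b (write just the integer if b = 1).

Biased walk: p = 1/5, q = 4/5, r = q/p = 4
Gambler's ruin: P(hit 3 before 0 | start at 1) = (1 - r^a)/(1 - r^N)
r^1 = 4; r^3 = 64
P = (1 - 4) / (1 - 64) = -3 / -63 = 1/21

Answer: 1/21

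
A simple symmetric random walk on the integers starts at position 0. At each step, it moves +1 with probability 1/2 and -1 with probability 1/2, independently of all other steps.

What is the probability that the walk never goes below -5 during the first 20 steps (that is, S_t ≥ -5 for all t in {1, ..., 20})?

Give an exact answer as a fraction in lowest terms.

Let f(t,s) = #length-t paths at position s with S_1..S_t all ≥ -5.
f(t,s) = f(t-1,s-1) + f(t-1,s+1) for s ≥ -5; f(t,s) = 0 for s < -5.
t=0: f(0,0)=1
t=1: f(1,-1)=1 f(1,1)=1
t=2: f(2,-2)=1 f(2,0)=2 f(2,2)=1
t=3: f(3,-3)=1 f(3,-1)=3 f(3,1)=3 f(3,3)=1
t=4: f(4,-4)=1 f(4,-2)=4 f(4,0)=6 f(4,2)=4 f(4,4)=1
t=5: f(5,-5)=1 f(5,-3)=5 f(5,-1)=10 f(5,1)=10 f(5,3)=5 f(5,5)=1
t=6: f(6,-4)=6 f(6,-2)=15 f(6,0)=20 f(6,2)=15 f(6,4)=6 f(6,6)=1
t=7: f(7,-5)=6 f(7,-3)=21 f(7,-1)=35 f(7,1)=35 f(7,3)=21 f(7,5)=7 f(7,7)=1
t=8: f(8,-4)=27 f(8,-2)=56 f(8,0)=70 f(8,2)=56 f(8,4)=28 f(8,6)=8 f(8,8)=1
t=9: f(9,-5)=27 f(9,-3)=83 f(9,-1)=126 f(9,1)=126 f(9,3)=84 f(9,5)=36 f(9,7)=9 f(9,9)=1
t=10: f(10,-4)=110 f(10,-2)=209 f(10,0)=252 f(10,2)=210 f(10,4)=120 f(10,6)=45 f(10,8)=10 f(10,10)=1
t=11: f(11,-5)=110 f(11,-3)=319 f(11,-1)=461 f(11,1)=462 f(11,3)=330 f(11,5)=165 f(11,7)=55 f(11,9)=11 f(11,11)=1
t=12: f(12,-4)=429 f(12,-2)=780 f(12,0)=923 f(12,2)=792 f(12,4)=495 f(12,6)=220 f(12,8)=66 f(12,10)=12 f(12,12)=1
t=13: f(13,-5)=429 f(13,-3)=1209 f(13,-1)=1703 f(13,1)=1715 f(13,3)=1287 f(13,5)=715 f(13,7)=286 f(13,9)=78 f(13,11)=13 f(13,13)=1
t=14: f(14,-4)=1638 f(14,-2)=2912 f(14,0)=3418 f(14,2)=3002 f(14,4)=2002 f(14,6)=1001 f(14,8)=364 f(14,10)=91 f(14,12)=14 f(14,14)=1
t=15: f(15,-5)=1638 f(15,-3)=4550 f(15,-1)=6330 f(15,1)=6420 f(15,3)=5004 f(15,5)=3003 f(15,7)=1365 f(15,9)=455 f(15,11)=105 f(15,13)=15 f(15,15)=1
t=16: f(16,-4)=6188 f(16,-2)=10880 f(16,0)=12750 f(16,2)=11424 f(16,4)=8007 f(16,6)=4368 f(16,8)=1820 f(16,10)=560 f(16,12)=120 f(16,14)=16 f(16,16)=1
t=17: f(17,-5)=6188 f(17,-3)=17068 f(17,-1)=23630 f(17,1)=24174 f(17,3)=19431 f(17,5)=12375 f(17,7)=6188 f(17,9)=2380 f(17,11)=680 f(17,13)=136 f(17,15)=17 f(17,17)=1
t=18: f(18,-4)=23256 f(18,-2)=40698 f(18,0)=47804 f(18,2)=43605 f(18,4)=31806 f(18,6)=18563 f(18,8)=8568 f(18,10)=3060 f(18,12)=816 f(18,14)=153 f(18,16)=18 f(18,18)=1
t=19: f(19,-5)=23256 f(19,-3)=63954 f(19,-1)=88502 f(19,1)=91409 f(19,3)=75411 f(19,5)=50369 f(19,7)=27131 f(19,9)=11628 f(19,11)=3876 f(19,13)=969 f(19,15)=171 f(19,17)=19 f(19,19)=1
t=20: f(20,-4)=87210 f(20,-2)=152456 f(20,0)=179911 f(20,2)=166820 f(20,4)=125780 f(20,6)=77500 f(20,8)=38759 f(20,10)=15504 f(20,12)=4845 f(20,14)=1140 f(20,16)=190 f(20,18)=20 f(20,20)=1
Σ_s f(20,s) = 850136
P = 850136/1048576 = 106267/131072

Answer: 106267/131072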